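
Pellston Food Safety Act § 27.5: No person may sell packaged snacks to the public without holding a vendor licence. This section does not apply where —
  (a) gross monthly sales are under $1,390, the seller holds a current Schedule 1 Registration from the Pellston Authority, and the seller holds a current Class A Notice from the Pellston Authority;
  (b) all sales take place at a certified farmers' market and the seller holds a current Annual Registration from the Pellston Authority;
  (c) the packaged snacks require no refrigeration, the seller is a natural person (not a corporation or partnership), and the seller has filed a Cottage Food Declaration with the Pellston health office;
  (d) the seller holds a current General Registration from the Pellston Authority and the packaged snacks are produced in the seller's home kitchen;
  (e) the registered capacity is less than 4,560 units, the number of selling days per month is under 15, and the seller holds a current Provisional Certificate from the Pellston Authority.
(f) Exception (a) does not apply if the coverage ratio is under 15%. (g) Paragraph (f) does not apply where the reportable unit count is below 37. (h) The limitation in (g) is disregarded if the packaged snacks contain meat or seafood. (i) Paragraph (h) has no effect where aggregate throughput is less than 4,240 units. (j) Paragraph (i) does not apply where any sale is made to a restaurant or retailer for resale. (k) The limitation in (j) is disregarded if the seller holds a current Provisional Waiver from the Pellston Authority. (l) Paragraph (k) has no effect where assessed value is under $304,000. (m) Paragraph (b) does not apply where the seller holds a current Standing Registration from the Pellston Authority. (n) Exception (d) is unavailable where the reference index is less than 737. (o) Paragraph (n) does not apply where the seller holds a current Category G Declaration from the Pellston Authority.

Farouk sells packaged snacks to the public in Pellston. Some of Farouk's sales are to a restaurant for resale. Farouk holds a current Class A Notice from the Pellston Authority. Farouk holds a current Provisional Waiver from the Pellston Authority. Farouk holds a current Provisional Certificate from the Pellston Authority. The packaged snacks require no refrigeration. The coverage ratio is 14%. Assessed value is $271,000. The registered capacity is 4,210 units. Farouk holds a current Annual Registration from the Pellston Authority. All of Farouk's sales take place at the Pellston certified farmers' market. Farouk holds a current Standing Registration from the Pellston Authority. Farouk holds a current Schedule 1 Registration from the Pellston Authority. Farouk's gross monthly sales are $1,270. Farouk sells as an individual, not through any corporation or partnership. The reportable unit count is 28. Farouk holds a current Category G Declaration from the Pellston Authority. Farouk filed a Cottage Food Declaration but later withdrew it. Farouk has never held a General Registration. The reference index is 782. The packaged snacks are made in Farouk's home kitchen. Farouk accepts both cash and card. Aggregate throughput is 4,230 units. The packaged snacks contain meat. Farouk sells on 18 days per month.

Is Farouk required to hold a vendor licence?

Yes — Farouk must hold a vendor licence.

All of (a)'s requirements are met (gross monthly sales are $1,270, under the $1,390 limit; a current Schedule 1 Registration is held; a current Class A Notice is held). However, paragraphs (f)–(l) must be considered: (f) is triggered — the coverage ratio is 14%, under the 15% limit. (g) would limit (f) — the reportable unit count is 28, below the 37 limit — but (h) sets (g) aside: (h) applies — the packaged snacks contain meat. (i) operates (aggregate throughput is 4,230 units, less than the 4,240 units limit), but yields to (j): (j) is triggered — some sales are to a restaurant for resale. (k) would limit (j) — a current Provisional Waiver is held — but (l) sets (k) aside: (l) applies — assessed value is $271,000, under the $304,000 limit. (a) is therefore removed.
All of (b)'s requirements are met (all sales are at a certified farmers' market; a current Annual Registration is held). However, paragraph (m) must be considered: (m) is engaged — a current Standing Registration is held. Exception (b) does not apply.
Exception (c) requires that the seller has filed a Cottage Food Declaration with the Pellston health office; but the Cottage Food Declaration was withdrawn, so (c) is unavailable.
Exception (d) fails — no current General Registration is held.
Exception (e) does not apply: the number of selling days per month is 18, not under 15.
None of the exceptions is available; § 27.5 applies in full.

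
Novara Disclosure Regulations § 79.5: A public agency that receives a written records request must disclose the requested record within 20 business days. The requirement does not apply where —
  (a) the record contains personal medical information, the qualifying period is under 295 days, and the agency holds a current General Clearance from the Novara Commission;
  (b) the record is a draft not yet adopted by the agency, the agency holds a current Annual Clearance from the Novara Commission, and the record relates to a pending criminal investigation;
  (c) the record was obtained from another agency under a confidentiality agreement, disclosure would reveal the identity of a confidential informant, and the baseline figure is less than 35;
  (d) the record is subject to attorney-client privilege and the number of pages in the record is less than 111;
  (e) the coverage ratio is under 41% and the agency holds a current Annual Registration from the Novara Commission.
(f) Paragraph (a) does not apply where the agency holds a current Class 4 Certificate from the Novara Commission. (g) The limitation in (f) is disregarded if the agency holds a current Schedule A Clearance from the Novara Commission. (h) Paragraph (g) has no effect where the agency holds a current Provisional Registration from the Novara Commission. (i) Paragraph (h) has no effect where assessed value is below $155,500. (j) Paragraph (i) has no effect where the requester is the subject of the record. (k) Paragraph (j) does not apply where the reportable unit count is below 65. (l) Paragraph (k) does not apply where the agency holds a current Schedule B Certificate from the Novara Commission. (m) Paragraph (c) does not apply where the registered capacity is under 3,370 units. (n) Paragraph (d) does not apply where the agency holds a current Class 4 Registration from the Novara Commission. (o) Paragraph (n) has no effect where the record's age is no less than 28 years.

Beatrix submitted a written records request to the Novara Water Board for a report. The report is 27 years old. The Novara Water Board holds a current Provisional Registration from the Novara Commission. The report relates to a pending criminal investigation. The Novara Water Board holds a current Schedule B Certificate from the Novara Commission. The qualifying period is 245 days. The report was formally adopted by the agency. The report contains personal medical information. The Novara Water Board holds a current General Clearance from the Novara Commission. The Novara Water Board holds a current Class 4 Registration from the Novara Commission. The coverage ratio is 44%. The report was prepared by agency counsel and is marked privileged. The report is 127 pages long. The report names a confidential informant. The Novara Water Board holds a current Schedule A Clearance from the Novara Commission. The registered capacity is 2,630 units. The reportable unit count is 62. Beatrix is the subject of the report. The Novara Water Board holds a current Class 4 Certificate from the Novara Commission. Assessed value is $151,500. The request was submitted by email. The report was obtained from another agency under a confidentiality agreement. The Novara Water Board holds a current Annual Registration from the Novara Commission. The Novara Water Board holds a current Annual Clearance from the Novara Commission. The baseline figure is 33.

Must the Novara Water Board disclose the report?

Exception (a) is satisfied on its face — the report contains personal medical information; the qualifying period is 245 days, under the 295 days limit; a current General Clearance is held. But applying paragraphs (f)–(l): (f) operates against (a): a current Class 4 Certificate is held. (g) operates (a current Schedule A Clearance is held), but is set aside by (h): (h) operates against (g): a current Provisional Registration is held. (i) applies (assessed value is $151,500, below the $155,500 limit), but yields to (j): (j) applies — Beatrix is the subject of the report. (k) operates (the reportable unit count is 62, below the 65 limit), but is itself disapplied by (l): (l) operates against (k): a current Schedule B Certificate is held. So (a) is unavailable.
Exception (b) fails — the report has been formally adopted.
Exception (c) is satisfied on its face — the report was obtained under a confidentiality agreement; the report names a confidential informant; the baseline figure is 33, less than the 35 limit. But applying paragraph (m): (m) operates — the registered capacity is 2,630 units, under the 3,370 units limit. So (c) is unavailable.
Exception (d) does not apply: the number of pages in the record is 127, not less than 111.
Exception (e) requires that the coverage ratio is under 41%; but the coverage ratio is 44%, not under 41%, so (e) is unavailable.
None of the exceptions is available; § 79.5 applies in full.

Yes — the Novara Water Board must disclose the report.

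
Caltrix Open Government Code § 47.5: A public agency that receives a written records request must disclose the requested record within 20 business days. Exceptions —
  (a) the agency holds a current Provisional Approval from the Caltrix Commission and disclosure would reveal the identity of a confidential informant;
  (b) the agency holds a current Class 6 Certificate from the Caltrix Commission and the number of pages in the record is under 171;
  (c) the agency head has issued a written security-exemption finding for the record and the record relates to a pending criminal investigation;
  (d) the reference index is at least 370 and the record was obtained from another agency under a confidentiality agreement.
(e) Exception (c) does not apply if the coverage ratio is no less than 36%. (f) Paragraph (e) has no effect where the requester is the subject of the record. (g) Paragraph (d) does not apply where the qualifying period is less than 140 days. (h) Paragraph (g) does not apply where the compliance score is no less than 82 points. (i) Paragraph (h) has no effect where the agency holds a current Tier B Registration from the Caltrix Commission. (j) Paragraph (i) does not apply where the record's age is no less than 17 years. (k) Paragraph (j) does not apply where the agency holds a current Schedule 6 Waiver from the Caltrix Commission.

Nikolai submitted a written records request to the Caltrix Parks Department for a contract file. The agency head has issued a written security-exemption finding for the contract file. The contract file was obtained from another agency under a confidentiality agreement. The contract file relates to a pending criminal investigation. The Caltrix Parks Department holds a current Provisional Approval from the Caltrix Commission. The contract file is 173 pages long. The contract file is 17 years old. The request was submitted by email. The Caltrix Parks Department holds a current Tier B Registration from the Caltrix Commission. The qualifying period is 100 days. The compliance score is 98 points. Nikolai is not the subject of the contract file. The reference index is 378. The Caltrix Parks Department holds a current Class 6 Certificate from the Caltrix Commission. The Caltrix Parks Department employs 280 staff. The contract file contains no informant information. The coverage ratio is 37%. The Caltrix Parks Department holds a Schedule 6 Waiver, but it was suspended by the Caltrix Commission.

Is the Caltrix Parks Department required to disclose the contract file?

No — exception (d) applies; the Caltrix Parks Department is not required to disclose the contract file.

Exception (a) requires that disclosure would reveal the identity of a confidential informant; but the contract file contains no informant information, so (a) is unavailable.
Exception (b) fails — the number of pages in the record is 173, not under 171.
Exception (c)'s conditions are all satisfied: a written security-exemption finding has been issued; the contract file relates to a pending investigation. But: (e) operates against (c): the coverage ratio is 37%, meeting the 36% threshold. (f), which would lift (e), is inapplicable — Nikolai is not the subject of the contract file. (c) is therefore removed.
Exception (d)'s conditions are all satisfied: the reference index is 378, meeting the 370 threshold; the contract file was obtained under a confidentiality agreement. As to paragraphs (g)–(k): (g) would limit (d) — the qualifying period is 100 days, less than the 140 days limit — but (h) sets (g) aside: (h) is triggered — the compliance score is 98 points, meeting the 82 points threshold. (i) is engaged (a current Tier B Registration is held), but is set aside by (j): (j) applies — the record's age is 17 years, meeting the 17 years threshold. (k), which would lift (j), is inapplicable — no current Schedule 6 Waiver is held. (d) remains available.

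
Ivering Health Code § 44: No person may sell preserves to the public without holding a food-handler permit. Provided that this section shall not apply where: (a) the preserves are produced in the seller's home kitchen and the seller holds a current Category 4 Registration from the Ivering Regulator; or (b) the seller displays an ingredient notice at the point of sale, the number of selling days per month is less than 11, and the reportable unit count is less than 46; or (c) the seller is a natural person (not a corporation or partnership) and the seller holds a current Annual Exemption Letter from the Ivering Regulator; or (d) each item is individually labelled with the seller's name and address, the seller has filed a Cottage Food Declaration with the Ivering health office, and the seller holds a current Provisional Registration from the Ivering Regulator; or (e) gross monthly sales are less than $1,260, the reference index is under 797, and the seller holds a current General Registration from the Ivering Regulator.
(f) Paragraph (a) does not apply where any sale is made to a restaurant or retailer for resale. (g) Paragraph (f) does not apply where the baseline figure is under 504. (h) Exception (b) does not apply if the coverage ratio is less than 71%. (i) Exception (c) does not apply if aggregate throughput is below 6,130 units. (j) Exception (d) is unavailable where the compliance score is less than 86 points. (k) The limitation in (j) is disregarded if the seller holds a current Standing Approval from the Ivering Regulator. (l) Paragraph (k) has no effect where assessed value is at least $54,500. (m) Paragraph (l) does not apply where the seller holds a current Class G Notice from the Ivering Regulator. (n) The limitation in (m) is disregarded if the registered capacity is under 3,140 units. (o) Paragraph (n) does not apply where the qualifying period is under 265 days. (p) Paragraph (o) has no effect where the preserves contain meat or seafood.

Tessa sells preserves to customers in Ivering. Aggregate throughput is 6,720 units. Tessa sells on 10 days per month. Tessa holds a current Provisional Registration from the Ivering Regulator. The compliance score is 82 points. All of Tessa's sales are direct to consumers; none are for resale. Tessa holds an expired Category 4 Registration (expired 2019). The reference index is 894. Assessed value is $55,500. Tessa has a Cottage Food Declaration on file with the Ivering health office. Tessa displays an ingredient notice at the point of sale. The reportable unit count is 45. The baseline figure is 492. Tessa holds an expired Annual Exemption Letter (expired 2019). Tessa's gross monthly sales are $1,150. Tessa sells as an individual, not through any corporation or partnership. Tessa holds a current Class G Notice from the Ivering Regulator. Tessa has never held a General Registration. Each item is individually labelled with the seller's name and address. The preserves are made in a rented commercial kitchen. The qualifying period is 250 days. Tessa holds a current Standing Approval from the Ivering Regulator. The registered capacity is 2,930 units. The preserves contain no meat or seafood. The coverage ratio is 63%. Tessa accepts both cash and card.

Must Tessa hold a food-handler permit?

No — exception (d) applies; Tessa is not required to hold a food-handler permit.

Exception (a) fails — the preserves are made in a commercial kitchen, not a home kitchen.
All of (b)'s requirements are met (an ingredient notice is displayed; the number of selling days per month is 10, less than the 11 limit; the reportable unit count is 45, less than the 46 limit). But applying paragraph (h): (h) applies — the coverage ratio is 63%, less than the 71% limit. Exception (b) does not apply.
Exception (c) does not apply: the Annual Exemption Letter is not current.
Exception (d) is satisfied on its face — items are individually labelled; a Cottage Food Declaration is on file; a current Provisional Registration is held. Considering the limiting provisions: (j) applies (the compliance score is 82 points, less than the 86 points limit), but is displaced by (k): (k) operates against (j): a current Standing Approval is held. (l) applies (assessed value is $55,500, meeting the $54,500 threshold), but yields to (m): (m) operates against (l): a current Class G Notice is held. (n) would limit (m) — the registered capacity is 2,930 units, under the 3,140 units limit — but (o) sets (n) aside: (o) operates — the qualifying period is 250 days, under the 265 days limit. (p) does not operate here (the preserves contain no meat or seafood), so (o) stands. Exception (d) stands.
Exception (e) does not apply: the reference index is 894, not under 797.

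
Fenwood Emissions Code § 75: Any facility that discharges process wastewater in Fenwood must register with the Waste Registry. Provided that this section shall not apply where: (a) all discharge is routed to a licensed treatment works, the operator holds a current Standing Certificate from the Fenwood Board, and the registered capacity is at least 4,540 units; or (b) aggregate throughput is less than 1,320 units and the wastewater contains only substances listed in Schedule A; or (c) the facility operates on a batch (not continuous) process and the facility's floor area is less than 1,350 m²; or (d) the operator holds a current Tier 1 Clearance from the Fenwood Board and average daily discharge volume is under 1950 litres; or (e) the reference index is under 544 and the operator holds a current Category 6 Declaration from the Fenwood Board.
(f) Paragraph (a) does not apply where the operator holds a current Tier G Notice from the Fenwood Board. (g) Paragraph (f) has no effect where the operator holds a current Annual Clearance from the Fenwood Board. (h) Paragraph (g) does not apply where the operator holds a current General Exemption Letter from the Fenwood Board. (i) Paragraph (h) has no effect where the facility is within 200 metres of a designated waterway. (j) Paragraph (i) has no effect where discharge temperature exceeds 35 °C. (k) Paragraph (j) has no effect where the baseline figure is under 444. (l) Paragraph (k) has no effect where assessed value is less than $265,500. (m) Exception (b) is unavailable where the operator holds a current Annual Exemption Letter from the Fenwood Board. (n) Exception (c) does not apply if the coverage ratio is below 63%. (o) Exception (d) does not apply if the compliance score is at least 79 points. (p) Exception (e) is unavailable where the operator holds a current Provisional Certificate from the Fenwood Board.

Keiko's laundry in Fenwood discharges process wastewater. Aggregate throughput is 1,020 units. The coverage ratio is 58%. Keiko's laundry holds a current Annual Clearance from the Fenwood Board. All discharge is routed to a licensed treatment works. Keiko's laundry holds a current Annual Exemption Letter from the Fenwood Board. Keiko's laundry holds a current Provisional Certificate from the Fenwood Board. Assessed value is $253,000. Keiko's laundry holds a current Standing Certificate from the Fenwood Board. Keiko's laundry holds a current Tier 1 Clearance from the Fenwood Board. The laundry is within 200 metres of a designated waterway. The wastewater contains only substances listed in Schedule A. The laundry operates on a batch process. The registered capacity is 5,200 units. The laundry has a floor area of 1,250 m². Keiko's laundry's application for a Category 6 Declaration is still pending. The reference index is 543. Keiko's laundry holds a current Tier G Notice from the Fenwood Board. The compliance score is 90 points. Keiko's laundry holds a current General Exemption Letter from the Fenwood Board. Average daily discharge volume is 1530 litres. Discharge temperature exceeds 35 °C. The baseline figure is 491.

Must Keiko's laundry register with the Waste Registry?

Exception (a) is satisfied on its face — discharge is routed to a licensed treatment works; a current Standing Certificate is held; the registered capacity is 5,200 units, meeting the 4,540 units threshold. However, paragraphs (f)–(l) must be considered: (f) operates against (a): a current Tier G Notice is held. (g) is engaged (a current Annual Clearance is held), but is itself disapplied by (h): (h) operates against (g): a current General Exemption Letter is held. (i) would limit (h) — the laundry is within 200 m of a designated waterway — but (j) sets (i) aside: (j) applies — discharge temperature exceeds 35 °C. (k) is inapplicable (the baseline figure is 491, not under 444), so (j) stands. So (a) is unavailable.
Exception (b)'s conditions are all satisfied: aggregate throughput is 1,020 units, less than the 1,320 units limit; the wastewater is Schedule-A-only. However, paragraph (m) must be considered: (m) operates against (b): a current Annual Exemption Letter is held. (b) is therefore removed.
Exception (c) is satisfied on its face — the facility operates on a batch process; the facility's floor area is 1,250 m², less than the 1,350 m² limit. Turning to paragraph (n): (n) operates against (c): the coverage ratio is 58%, below the 63% limit. Exception (c) does not apply.
Exception (d)'s conditions are all satisfied: a current Tier 1 Clearance is held; average daily discharge volume is 1530 litres, under the 1950 litres limit. But applying paragraph (o): (o) operates against (d): the compliance score is 90 points, meeting the 79 points threshold. Exception (d) does not apply.
Exception (e) does not apply: the Category 6 Declaration is not current.
No exception displaces § 75.

Yes — Keiko's laundry must register with the Waste Registry.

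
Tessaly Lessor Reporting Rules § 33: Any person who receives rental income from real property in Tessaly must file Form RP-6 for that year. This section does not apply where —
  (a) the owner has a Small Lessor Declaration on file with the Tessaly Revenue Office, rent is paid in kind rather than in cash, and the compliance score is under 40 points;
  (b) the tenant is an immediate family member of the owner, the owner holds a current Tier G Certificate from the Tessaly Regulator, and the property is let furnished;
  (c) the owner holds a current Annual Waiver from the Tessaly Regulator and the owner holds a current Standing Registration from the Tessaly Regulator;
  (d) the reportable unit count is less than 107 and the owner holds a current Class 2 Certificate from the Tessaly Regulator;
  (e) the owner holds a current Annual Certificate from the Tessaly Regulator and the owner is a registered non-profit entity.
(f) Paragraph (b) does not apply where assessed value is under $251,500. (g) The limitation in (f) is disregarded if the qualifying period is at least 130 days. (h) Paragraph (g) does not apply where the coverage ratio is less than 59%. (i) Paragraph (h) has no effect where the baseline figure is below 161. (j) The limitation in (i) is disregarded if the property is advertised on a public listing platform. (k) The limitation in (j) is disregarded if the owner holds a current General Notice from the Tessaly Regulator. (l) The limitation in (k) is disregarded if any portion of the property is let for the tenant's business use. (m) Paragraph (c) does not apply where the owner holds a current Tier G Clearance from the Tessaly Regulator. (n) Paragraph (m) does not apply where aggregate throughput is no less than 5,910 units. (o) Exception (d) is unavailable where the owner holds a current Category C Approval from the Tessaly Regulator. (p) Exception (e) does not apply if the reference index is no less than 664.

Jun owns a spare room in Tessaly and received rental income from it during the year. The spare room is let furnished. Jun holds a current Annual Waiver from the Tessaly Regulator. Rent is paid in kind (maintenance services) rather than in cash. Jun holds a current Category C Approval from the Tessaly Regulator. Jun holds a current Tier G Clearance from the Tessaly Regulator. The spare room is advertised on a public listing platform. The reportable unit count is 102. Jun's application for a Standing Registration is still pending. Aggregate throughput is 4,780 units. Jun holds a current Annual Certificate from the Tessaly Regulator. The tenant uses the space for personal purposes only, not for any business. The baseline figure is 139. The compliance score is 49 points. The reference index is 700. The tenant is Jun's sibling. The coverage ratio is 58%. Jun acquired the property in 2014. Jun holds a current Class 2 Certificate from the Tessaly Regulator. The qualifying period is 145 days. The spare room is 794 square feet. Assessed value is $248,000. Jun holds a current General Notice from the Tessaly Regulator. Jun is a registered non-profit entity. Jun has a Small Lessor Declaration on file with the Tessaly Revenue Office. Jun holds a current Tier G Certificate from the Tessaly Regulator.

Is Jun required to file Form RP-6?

Exception (a) fails — the compliance score is 49 points, not under 40 points.
All of (b)'s requirements are met (the tenant is an immediate family member; a current Tier G Certificate is held; the property is let furnished). As to paragraphs (f)–(l): (f) would limit (b) — assessed value is $248,000, under the $251,500 limit — but (g) sets (f) aside: (g) is engaged — the qualifying period is 145 days, meeting the 130 days threshold. (h) would limit (g) — the coverage ratio is 58%, less than the 59% limit — but (i) sets (h) aside: (i) operates against (h): the baseline figure is 139, below the 161 limit. (j) would limit (i) — the property is publicly advertised — but (k) sets (j) aside: (k) operates against (j): a current General Notice is held. (l) is inapplicable (the space is used for personal purposes only), so (k) stands. So (b) applies.
Exception (c) fails — no current Standing Registration is held.
All of (d)'s requirements are met (the reportable unit count is 102, less than the 107 limit; a current Class 2 Certificate is held). Turning to paragraph (o): (o) operates against (d): a current Category C Approval is held. So (d) is unavailable.
Exception (e)'s conditions are all satisfied: a current Annual Certificate is held; Jun is a registered non-profit. But applying paragraph (p): (p) is triggered — the reference index is 700, meeting the 664 threshold. So (e) is unavailable.

No — exception (b) applies; Jun is not required to file Form RP-6.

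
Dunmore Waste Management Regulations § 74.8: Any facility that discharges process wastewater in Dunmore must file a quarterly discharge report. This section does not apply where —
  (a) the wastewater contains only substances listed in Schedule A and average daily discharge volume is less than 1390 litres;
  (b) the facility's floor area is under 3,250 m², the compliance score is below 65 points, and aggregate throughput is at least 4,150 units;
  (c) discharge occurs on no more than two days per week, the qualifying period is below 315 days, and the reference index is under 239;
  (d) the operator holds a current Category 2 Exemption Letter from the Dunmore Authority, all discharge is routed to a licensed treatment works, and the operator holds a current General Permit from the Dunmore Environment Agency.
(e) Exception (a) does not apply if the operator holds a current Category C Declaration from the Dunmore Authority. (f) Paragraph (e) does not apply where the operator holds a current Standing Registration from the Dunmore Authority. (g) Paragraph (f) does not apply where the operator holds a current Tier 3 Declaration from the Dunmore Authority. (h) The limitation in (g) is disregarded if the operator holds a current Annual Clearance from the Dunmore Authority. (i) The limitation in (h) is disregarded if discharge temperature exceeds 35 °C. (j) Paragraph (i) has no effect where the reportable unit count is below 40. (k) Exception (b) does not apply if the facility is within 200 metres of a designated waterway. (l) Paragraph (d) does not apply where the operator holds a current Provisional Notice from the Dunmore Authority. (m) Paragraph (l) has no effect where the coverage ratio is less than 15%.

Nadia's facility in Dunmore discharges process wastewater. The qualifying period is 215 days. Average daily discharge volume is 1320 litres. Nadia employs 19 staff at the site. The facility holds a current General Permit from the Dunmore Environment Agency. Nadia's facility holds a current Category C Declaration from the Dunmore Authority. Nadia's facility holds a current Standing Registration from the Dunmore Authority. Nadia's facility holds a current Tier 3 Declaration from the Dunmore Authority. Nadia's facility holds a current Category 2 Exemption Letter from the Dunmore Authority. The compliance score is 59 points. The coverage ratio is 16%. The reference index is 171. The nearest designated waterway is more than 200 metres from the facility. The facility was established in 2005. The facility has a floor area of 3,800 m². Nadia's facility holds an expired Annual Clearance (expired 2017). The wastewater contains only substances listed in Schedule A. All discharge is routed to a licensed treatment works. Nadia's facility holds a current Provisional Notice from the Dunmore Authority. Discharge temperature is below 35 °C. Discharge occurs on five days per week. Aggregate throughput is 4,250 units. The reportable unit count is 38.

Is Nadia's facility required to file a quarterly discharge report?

Exception (a) is satisfied on its face — the wastewater is Schedule-A-only; average daily discharge volume is 1320 litres, less than the 1390 litres limit. But applying paragraphs (e)–(j): (e) operates — a current Category C Declaration is held. (f) would limit (e) — a current Standing Registration is held — but (g) sets (f) aside: (g) operates — a current Tier 3 Declaration is held. (h) does not operate here (there is no Annual Clearance in force), so (g) stands. (a) is therefore removed.
Exception (b) fails — the facility's floor area is 3,800 m², not under 3,250 m².
Exception (c) fails — discharge occurs on five days per week.
Exception (d): a current Category 2 Exemption Letter is held; discharge is routed to a licensed treatment works; a current General Permit is held — every condition holds. But applying paragraphs (l)–(m): (l) operates — a current Provisional Notice is held. (m) is not engaged (the coverage ratio is 16%, not less than 15%), so (l) stands. (d) is therefore removed.
No exception displaces § 74.8.

Yes — Nadia's facility must file a quarterly discharge report.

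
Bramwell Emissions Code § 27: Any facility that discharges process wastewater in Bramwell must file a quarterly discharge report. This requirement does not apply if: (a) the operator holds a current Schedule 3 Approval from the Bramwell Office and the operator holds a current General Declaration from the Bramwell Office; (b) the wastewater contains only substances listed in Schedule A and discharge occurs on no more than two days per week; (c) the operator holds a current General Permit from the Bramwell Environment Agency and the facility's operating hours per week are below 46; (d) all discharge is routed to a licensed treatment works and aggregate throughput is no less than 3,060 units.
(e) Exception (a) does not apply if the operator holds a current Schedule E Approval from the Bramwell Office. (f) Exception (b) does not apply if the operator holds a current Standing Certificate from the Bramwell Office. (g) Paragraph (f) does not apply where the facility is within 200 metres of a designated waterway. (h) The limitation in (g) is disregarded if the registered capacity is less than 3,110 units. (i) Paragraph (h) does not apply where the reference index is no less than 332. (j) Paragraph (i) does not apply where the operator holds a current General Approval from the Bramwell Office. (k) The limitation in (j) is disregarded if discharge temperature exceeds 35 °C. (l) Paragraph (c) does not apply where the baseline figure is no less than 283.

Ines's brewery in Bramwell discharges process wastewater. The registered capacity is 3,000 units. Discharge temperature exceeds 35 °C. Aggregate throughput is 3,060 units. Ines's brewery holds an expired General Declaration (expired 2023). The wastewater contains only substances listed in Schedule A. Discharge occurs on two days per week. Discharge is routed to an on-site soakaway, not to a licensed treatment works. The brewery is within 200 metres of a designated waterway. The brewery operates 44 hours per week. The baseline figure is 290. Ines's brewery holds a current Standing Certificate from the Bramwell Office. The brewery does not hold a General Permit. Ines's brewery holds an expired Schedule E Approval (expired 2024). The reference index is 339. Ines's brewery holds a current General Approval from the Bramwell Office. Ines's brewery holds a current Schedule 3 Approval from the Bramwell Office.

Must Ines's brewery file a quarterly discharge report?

Exception (a) does not apply: no current General Declaration is held.
Exception (b)'s conditions are all satisfied: the wastewater is Schedule-A-only; discharge occurs on no more than two days per week. Considering the limiting provisions: (f) would limit (b) — a current Standing Certificate is held — but (g) sets (f) aside: (g) is engaged — the brewery is within 200 m of a designated waterway. (h) would limit (g) — the registered capacity is 3,000 units, less than the 3,110 units limit — but (i) sets (h) aside: (i) operates against (h): the reference index is 339, meeting the 332 threshold. (j) applies (a current General Approval is held), but is itself disapplied by (k): (k) operates against (j): discharge temperature exceeds 35 °C. Exception (b) stands.
Exception (c) does not apply: no General Permit is held.
Exception (d) requires that all discharge is routed to a licensed treatment works; but discharge is not routed to a licensed treatment works, so (d) is unavailable.

No — exception (b) applies; Ines's brewery is not required to file a quarterly discharge report.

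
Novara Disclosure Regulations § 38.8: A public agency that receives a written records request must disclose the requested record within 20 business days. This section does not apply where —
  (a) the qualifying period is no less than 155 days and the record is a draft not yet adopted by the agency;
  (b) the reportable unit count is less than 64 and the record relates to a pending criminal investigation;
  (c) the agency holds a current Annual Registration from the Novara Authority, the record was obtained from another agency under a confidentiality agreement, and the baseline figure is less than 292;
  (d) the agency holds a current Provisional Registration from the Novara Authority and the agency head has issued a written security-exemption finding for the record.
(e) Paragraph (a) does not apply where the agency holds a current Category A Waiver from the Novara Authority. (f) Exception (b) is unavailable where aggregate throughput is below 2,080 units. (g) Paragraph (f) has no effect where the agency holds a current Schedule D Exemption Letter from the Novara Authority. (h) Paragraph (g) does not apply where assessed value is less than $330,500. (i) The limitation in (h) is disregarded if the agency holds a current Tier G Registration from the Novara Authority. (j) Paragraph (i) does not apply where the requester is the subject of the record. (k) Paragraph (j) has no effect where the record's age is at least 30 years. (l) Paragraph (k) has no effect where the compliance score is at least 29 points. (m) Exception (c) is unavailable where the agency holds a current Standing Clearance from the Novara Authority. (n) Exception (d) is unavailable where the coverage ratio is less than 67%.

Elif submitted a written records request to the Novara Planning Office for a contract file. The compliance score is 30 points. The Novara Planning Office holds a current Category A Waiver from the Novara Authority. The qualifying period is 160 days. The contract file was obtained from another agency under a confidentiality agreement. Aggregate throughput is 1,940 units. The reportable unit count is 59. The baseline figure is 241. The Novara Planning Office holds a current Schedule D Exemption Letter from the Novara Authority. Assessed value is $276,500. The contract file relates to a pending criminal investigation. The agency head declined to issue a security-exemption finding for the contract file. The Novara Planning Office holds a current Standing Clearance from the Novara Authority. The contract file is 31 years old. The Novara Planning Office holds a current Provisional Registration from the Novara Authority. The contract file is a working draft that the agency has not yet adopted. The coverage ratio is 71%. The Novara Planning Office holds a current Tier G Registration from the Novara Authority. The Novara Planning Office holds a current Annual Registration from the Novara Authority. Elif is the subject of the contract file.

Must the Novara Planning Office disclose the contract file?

Yes — the Novara Planning Office must disclose the contract file.

Exception (a)'s conditions are all satisfied: the qualifying period is 160 days, meeting the 155 days threshold; the contract file is an unadopted draft. Turning to paragraph (e): (e) operates against (a): a current Category A Waiver is held. (a) is therefore removed.
All of (b)'s requirements are met (the reportable unit count is 59, less than the 64 limit; the contract file relates to a pending investigation). But applying paragraphs (f)–(l): (f) operates against (b): aggregate throughput is 1,940 units, below the 2,080 units limit. (g) would limit (f) — a current Schedule D Exemption Letter is held — but (h) sets (g) aside: (h) is triggered — assessed value is $276,500, less than the $330,500 limit. (i) would limit (h) — a current Tier G Registration is held — but (j) sets (i) aside: (j) operates against (i): Elif is the subject of the contract file. (k) is triggered (the record's age is 31 years, meeting the 30 years threshold), but is set aside by (l): (l) operates against (k): the compliance score is 30 points, meeting the 29 points threshold. Exception (b) does not apply.
Exception (c) is satisfied on its face — a current Annual Registration is held; the contract file was obtained under a confidentiality agreement; the baseline figure is 241, less than the 292 limit. Turning to paragraph (m): (m) operates against (c): a current Standing Clearance is held. So (c) is unavailable.
Exception (d) fails — the agency head declined to issue a security-exemption finding.
No exception displaces § 38.8.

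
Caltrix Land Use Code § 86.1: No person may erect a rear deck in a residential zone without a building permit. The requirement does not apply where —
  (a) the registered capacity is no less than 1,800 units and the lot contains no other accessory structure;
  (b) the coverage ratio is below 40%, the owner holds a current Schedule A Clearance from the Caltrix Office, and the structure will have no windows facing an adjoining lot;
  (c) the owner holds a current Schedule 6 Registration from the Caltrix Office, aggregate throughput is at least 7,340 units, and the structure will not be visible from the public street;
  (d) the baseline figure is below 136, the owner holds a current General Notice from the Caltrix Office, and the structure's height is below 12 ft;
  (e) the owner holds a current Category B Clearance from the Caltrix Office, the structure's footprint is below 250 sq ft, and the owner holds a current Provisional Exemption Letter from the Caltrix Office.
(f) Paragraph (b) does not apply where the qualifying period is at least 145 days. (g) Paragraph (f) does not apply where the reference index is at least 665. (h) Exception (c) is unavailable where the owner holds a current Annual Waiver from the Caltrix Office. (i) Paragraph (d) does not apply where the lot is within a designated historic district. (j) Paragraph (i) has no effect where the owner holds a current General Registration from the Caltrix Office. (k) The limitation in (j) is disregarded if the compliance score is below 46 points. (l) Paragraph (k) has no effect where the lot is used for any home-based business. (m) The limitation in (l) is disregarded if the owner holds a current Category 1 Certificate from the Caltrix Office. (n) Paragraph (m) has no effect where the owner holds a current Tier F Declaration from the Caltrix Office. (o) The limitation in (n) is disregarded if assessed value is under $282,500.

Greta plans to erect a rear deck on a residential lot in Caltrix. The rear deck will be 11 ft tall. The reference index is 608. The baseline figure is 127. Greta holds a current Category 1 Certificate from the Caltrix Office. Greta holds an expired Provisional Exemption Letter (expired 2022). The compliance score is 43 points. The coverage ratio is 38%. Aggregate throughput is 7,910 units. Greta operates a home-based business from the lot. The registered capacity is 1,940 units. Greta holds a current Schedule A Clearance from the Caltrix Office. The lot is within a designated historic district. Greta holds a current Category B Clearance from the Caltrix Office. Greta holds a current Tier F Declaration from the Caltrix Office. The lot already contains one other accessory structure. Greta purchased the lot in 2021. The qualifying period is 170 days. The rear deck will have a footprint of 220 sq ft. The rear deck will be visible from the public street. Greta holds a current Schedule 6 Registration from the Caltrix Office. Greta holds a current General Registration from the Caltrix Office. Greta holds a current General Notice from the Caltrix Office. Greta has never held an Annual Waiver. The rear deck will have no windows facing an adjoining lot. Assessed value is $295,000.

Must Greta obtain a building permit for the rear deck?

Exception (a) requires that the lot contains no other accessory structure; but the lot already has another accessory structure, so (a) is unavailable.
Exception (b): the coverage ratio is 38%, below the 40% limit; a current Schedule A Clearance is held; no windows face an adjoining lot — every condition holds. But: (f) operates against (b): the qualifying period is 170 days, meeting the 145 days threshold. (g), which would lift (f), is not engaged — the reference index is 608, short of 665. So (b) is unavailable.
Exception (c) does not apply: the structure will be visible from the street.
All of (d)'s requirements are met (the baseline figure is 127, below the 136 limit; a current General Notice is held; the structure's height is 11 ft, below the 12 ft limit). Under paragraphs (i)–(o): (i) operates (the lot is in a historic district), but yields to (j): (j) is engaged — a current General Registration is held. (k) is triggered (the compliance score is 43 points, below the 46 points limit), but is overridden by (l): (l) operates against (k): a home-based business operates on the lot. (m) would limit (l) — a current Category 1 Certificate is held — but (n) sets (m) aside: (n) operates — a current Tier F Declaration is held. (o), which would lift (n), does not operate here — assessed value is $295,000, not under $282,500. So (d) applies.
Exception (e) requires that the owner holds a current Provisional Exemption Letter from the Caltrix Office; but the Provisional Exemption Letter is not current, so (e) is unavailable.

No — exception (d) applies; Greta does not need a building permit.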